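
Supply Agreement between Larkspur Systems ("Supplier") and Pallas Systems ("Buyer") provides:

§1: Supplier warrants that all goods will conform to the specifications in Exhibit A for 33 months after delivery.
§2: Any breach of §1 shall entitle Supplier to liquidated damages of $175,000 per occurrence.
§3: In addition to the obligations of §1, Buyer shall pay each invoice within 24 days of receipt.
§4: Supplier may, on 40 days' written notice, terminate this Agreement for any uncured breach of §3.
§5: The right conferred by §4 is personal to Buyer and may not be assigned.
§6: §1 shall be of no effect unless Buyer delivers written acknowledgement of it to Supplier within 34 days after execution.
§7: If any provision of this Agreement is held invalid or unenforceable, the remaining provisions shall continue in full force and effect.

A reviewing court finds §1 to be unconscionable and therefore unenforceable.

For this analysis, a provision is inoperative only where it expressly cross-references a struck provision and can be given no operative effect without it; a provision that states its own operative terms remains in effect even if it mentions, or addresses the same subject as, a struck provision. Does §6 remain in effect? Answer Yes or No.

No

§1 is struck. §2 has no operative effect of its own apart from §1 and is therefore inoperative. §6 merely fixes the acknowledgement condition for §1; with §1 gone it has nothing to operate on and falls away. Although §3 refers to §1, its operative terms do not depend on §1, so it remains in effect. Under the severability clause in §7, the remaining provisions continue in force. §3, §4, §5, and §7 remain in effect. §6 is among the inoperative provisions, so the answer is no.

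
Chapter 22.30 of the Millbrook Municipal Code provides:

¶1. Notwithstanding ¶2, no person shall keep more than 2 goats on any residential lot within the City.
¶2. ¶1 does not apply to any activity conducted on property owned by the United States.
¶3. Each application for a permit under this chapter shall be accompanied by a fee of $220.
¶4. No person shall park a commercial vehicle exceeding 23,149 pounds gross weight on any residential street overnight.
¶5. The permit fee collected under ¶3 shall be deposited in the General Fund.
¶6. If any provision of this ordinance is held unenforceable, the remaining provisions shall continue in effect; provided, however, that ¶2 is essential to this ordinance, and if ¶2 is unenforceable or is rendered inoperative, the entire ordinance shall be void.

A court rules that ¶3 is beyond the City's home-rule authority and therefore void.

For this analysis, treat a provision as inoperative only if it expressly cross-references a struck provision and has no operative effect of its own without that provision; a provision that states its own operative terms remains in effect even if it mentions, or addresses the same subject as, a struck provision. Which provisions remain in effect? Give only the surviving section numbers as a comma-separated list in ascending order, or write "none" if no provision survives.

¶3 is struck. ¶5 operates only by reference to ¶3, so it falls with ¶3. ¶6 makes ¶2 an essential term, but ¶2 is unaffected, so the severability proviso in ¶6 preserves the remaining provisions. The provisions still in force are ¶1, ¶2, ¶4, and ¶6.

1, 2, 4, 6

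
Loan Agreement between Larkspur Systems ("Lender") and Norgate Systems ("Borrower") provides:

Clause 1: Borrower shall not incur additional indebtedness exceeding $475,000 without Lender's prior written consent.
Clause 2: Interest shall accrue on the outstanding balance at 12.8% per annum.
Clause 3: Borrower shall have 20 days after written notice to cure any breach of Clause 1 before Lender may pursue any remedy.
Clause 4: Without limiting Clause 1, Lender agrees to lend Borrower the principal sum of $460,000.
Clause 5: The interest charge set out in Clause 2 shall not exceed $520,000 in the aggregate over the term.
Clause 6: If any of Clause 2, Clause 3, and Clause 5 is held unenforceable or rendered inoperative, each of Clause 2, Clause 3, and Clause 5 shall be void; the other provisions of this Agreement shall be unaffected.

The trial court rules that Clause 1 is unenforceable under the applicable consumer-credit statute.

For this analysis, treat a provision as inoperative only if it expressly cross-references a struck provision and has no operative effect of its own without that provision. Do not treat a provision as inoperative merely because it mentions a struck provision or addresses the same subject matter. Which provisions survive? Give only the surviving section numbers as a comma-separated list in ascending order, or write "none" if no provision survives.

Clause 1 is struck. The only function of Clause 3 is the cure period for breach of Clause 1, so it cannot stand once Clause 1 is removed. Although Clause 4 refers to Clause 1, its operative terms do not depend on Clause 1, so it remains in effect. Clause 6 declares Clause 2, Clause 3, and Clause 5 mutually dependent; since one of them has fallen, all of them are of no effect. That brings down Clause 2 and Clause 5 as well. The remainder continues in force under Clause 6. Clause 4 and Clause 6 remain in effect.

4, 6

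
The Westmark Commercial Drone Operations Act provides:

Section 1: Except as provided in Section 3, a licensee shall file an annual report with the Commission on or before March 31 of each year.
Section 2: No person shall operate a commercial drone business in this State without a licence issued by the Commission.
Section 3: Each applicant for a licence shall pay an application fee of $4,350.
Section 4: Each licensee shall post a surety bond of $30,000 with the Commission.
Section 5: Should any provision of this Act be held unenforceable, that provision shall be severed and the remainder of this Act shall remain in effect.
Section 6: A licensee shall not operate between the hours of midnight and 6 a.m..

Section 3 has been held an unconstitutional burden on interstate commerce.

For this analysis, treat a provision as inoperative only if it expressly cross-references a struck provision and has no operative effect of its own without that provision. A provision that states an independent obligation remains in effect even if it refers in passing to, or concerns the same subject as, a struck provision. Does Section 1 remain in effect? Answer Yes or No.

Section 3 is struck. Section 1 mentions Section 3 but its own obligation stands independently of Section 3, so Section 1 is not affected. No other provision's operative terms depend on Section 3. Section 5 is a severability clause and preserves every provision that can still be given independent effect. The provisions still in force are Section 1, Section 2, Section 4, Section 5, and Section 6. Section 1 is among the surviving provisions, so the answer is yes.

Yes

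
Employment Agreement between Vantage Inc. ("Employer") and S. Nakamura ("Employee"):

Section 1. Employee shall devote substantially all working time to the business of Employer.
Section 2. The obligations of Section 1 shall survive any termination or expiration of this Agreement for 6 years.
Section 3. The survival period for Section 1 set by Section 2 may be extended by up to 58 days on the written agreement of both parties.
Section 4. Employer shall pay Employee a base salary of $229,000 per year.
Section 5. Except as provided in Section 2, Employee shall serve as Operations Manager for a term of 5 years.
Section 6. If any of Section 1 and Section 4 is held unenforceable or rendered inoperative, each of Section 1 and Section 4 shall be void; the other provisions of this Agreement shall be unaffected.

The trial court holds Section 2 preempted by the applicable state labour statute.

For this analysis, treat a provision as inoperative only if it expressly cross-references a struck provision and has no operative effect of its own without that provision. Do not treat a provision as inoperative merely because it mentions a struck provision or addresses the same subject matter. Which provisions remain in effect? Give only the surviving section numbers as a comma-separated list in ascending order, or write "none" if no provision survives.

1, 4, 5, 6

Section 2 is struck. Section 3 does nothing except set the extension of the survival period for Section 1 by reference to Section 2; with Section 2 gone it has no independent effect and is inoperative. Section 5 mentions Section 2 but its own obligation stands independently of Section 2, so Section 5 is not affected. Section 6 ties Section 1 and Section 4 together, but none of those is affected here; the remaining provisions continue in force under Section 6. That leaves Section 1, Section 4, Section 5, and Section 6 in effect.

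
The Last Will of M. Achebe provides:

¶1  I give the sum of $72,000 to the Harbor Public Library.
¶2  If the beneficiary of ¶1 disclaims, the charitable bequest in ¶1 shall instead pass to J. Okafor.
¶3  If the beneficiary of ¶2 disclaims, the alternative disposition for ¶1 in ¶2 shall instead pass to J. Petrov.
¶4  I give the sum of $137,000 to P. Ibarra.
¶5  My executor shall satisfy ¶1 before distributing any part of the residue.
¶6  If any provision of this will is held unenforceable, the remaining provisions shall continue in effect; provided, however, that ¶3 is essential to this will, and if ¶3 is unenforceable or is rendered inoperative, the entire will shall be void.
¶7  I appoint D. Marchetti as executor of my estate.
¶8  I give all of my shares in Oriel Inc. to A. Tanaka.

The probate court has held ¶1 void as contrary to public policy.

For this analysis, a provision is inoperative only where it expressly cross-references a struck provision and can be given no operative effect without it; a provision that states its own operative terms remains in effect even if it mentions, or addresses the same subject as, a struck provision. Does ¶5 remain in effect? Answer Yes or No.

No

¶1 is struck. ¶2 merely fixes the alternative disposition for ¶1; with ¶1 gone it has nothing to operate on and falls away. ¶5 merely fixes the priority direction for ¶1; with ¶1 gone it has nothing to operate on and falls away. ¶3 operates only by reference to ¶2, so it falls with ¶2. ¶6 makes ¶3 an essential term, and ¶3 has been rendered inoperative by the cascade; under ¶6, the entire will is therefore void. No provision of the will survives. ¶5 is among the inoperative provisions, so the answer is no.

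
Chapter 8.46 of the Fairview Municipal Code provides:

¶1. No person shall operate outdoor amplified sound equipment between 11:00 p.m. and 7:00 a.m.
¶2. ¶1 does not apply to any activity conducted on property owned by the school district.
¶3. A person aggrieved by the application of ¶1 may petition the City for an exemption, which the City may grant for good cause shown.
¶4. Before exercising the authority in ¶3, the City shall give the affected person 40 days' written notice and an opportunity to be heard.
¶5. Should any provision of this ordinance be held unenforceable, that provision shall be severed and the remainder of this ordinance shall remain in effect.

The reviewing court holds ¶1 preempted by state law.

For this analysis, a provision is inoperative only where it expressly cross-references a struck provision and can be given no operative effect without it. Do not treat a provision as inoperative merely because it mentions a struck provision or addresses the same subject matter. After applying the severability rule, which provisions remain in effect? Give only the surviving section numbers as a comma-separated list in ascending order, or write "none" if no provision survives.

5

¶1 is struck. ¶2 merely fixes the public-property exemption from ¶1; with ¶1 gone it has nothing to operate on and falls away. ¶3 operates only by reference to ¶1, so it falls with ¶1. ¶4 merely fixes the notice-and-hearing requirement for ¶3; with ¶3 gone it has nothing to operate on and falls away. ¶5 is a severability clause and preserves every provision that can still be given independent effect. Only ¶5 remains in effect.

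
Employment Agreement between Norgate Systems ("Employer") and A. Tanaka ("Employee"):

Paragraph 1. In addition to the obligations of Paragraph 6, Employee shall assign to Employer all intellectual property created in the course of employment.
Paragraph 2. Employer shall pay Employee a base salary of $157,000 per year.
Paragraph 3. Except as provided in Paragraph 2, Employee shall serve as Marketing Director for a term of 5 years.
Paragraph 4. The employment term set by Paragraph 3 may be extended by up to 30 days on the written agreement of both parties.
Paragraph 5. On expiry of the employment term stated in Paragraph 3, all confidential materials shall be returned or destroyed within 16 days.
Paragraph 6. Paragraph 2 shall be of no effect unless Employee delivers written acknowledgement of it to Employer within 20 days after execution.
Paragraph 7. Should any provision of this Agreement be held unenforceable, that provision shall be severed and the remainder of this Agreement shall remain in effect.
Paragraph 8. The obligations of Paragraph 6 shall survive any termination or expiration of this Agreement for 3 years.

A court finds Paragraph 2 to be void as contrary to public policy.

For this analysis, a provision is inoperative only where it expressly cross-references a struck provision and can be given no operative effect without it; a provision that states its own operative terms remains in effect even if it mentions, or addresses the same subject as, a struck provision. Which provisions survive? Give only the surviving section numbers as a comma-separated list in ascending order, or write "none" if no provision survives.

Paragraph 2 is struck. Paragraph 6 operates only by reference to Paragraph 2, so it falls with Paragraph 2. The only function of Paragraph 8 is the survival period for Paragraph 6, so it cannot stand once Paragraph 6 is removed. Paragraph 1 mentions Paragraph 6 but its own obligation stands independently of Paragraph 6, so Paragraph 1 is not affected. Although Paragraph 3 refers to Paragraph 2, its operative terms do not depend on Paragraph 2, so it remains in effect. Under the severability clause in Paragraph 7, the remaining provisions continue in force. That leaves Paragraph 1, Paragraph 3, Paragraph 4, Paragraph 5, and Paragraph 7 in effect.

1, 3, 4, 5, 7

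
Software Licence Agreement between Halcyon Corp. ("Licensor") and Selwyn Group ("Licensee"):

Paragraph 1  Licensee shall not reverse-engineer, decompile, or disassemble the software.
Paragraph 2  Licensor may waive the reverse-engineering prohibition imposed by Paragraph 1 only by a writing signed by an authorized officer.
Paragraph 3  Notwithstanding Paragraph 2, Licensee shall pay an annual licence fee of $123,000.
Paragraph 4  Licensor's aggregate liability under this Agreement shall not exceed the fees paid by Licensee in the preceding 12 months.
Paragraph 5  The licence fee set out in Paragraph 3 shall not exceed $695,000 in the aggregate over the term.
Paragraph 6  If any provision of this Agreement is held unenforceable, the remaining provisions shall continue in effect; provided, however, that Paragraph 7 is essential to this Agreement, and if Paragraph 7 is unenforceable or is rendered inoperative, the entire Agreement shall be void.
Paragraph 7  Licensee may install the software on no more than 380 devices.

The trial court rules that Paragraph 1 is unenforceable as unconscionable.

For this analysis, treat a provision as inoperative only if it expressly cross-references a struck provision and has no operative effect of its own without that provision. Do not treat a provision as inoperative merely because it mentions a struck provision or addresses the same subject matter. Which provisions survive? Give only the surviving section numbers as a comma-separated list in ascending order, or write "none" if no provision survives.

3, 4, 5, 6, 7

Paragraph 1 is struck. Paragraph 2 merely fixes the waiver condition for Paragraph 1; with Paragraph 1 gone it has nothing to operate on and falls away. Paragraph 3 mentions Paragraph 2 but its own obligation stands independently of Paragraph 2, so Paragraph 3 is not affected. Paragraph 6 makes Paragraph 7 an essential term, but Paragraph 7 is unaffected, so the severability proviso in Paragraph 6 preserves the remaining provisions. That leaves Paragraph 3, Paragraph 4, Paragraph 5, Paragraph 6, and Paragraph 7 in effect.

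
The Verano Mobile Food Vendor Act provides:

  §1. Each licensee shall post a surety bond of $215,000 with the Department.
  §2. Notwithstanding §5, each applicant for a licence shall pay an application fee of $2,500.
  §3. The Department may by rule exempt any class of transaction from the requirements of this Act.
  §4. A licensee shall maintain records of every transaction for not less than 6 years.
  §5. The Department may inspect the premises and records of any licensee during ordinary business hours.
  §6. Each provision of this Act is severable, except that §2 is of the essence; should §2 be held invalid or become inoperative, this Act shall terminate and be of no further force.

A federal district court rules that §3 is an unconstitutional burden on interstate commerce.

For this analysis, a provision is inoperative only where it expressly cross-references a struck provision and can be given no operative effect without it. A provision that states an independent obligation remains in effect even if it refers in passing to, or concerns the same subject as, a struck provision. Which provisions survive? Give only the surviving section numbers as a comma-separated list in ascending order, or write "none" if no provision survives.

1, 2, 4, 5, 6

§3 is struck. No other provision's operative terms depend on §3. §6 makes §2 an essential term, but §2 is unaffected, so the severability proviso in §6 preserves the remaining provisions. That leaves §1, §2, §4, §5, and §6 in effect.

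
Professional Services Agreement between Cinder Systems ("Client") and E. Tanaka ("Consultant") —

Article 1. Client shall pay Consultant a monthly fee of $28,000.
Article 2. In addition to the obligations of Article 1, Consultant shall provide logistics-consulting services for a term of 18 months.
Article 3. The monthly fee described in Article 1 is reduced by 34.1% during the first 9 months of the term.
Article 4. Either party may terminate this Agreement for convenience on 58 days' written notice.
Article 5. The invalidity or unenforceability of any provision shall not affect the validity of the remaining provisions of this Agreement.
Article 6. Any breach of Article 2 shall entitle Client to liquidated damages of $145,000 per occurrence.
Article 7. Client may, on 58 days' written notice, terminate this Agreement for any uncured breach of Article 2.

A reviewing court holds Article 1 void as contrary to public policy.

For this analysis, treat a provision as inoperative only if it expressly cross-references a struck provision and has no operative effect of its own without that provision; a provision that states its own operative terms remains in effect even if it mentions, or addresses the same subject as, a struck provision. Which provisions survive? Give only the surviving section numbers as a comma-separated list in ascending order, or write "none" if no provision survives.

2, 4, 5, 6, 7

Article 1 is struck. Article 3 operates only by reference to Article 1, so it falls with Article 1. Article 2 mentions Article 1 but its own obligation stands independently of Article 1, so Article 2 is not affected. Article 5 is a severability clause and preserves every provision that can still be given independent effect. Article 2, Article 4, Article 5, Article 6, and Article 7 remain in effect.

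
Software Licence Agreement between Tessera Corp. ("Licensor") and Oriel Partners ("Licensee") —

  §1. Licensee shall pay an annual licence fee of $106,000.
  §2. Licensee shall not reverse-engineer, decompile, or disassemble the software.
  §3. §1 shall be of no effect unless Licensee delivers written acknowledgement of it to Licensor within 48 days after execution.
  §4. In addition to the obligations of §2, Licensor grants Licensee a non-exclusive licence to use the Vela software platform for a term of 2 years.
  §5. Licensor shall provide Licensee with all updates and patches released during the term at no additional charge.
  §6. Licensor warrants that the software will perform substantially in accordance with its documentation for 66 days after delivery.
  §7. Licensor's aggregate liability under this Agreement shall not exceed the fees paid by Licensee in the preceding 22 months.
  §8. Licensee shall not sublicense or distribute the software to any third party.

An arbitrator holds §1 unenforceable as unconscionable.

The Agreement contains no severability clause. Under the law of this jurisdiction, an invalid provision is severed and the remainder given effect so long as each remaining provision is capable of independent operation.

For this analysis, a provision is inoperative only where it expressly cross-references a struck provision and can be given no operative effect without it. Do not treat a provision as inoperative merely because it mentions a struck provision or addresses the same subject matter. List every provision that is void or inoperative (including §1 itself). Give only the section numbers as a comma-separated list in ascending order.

§1 is struck. The only function of §3 is the acknowledgement condition for §1, so it cannot stand once §1 is removed. With no severability clause, the stated default rule severs what cannot stand and enforces each remaining provision that can operate on its own. The provisions still in force are §2, §4, §5, §6, §7, and §8.

1, 3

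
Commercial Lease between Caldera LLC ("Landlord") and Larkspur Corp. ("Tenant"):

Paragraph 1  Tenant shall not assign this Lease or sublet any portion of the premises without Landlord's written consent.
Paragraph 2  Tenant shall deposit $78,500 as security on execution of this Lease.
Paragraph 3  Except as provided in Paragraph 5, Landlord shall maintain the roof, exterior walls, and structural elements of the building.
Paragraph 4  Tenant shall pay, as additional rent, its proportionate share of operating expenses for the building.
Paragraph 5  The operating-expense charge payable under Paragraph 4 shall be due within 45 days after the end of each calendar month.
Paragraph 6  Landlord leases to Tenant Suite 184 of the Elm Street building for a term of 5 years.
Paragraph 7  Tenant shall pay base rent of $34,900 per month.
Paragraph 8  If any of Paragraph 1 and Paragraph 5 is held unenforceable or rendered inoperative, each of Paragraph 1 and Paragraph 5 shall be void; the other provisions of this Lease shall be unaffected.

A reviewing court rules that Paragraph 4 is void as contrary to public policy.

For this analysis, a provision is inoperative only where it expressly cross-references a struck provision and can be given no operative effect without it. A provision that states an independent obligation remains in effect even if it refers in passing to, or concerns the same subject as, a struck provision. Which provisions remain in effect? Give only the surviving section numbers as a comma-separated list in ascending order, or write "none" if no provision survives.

2, 3, 6, 7, 8

Paragraph 4 is struck. Paragraph 5 operates only by reference to Paragraph 4, so it falls with Paragraph 4. Although Paragraph 3 refers to Paragraph 5, its operative terms do not depend on Paragraph 5, so it remains in effect. Paragraph 8 declares Paragraph 1 and Paragraph 5 mutually dependent; since one of them has fallen, all of them are of no effect. That brings down Paragraph 1 as well. The remainder continues in force under Paragraph 8. The provisions still in force are Paragraph 2, Paragraph 3, Paragraph 6, Paragraph 7, and Paragraph 8.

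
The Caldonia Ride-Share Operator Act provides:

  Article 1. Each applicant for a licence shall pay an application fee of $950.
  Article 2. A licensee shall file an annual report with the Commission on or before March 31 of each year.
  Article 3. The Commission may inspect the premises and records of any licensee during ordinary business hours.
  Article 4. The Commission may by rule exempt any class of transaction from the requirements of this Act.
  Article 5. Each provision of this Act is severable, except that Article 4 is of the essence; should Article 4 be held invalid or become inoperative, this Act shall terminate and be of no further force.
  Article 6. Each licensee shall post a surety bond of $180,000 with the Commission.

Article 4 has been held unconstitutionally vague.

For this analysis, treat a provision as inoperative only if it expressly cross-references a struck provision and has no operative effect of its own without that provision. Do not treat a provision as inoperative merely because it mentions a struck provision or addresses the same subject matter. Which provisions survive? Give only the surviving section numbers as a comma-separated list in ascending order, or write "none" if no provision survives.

none

Article 4 is struck. Nothing else in the Act is defined by reference to Article 4. Article 5 makes Article 4 an essential term, and Article 4 is the provision held invalid; under Article 5, the entire Act is therefore void. No provision of the Act survives.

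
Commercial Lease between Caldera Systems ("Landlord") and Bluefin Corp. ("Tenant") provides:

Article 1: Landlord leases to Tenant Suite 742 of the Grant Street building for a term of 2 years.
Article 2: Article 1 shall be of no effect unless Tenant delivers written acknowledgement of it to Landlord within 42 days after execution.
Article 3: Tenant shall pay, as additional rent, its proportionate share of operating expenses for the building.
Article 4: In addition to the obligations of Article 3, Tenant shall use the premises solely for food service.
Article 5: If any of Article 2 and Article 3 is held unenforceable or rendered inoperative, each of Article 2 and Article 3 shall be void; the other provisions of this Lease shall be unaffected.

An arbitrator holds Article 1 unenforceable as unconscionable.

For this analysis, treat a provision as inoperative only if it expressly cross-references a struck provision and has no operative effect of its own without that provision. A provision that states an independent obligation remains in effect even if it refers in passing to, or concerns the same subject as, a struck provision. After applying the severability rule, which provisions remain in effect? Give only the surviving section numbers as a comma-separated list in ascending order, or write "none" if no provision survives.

Article 1 is struck. Article 2 operates only by reference to Article 1, so it falls with Article 1. Article 4 mentions Article 3 but its own obligation stands independently of Article 3, so Article 4 is not affected. Article 5 declares Article 2 and Article 3 mutually dependent; since one of them has fallen, all of them are of no effect. That brings down Article 3 as well. The remainder continues in force under Article 5. That leaves Article 4 and Article 5 in effect.

4, 5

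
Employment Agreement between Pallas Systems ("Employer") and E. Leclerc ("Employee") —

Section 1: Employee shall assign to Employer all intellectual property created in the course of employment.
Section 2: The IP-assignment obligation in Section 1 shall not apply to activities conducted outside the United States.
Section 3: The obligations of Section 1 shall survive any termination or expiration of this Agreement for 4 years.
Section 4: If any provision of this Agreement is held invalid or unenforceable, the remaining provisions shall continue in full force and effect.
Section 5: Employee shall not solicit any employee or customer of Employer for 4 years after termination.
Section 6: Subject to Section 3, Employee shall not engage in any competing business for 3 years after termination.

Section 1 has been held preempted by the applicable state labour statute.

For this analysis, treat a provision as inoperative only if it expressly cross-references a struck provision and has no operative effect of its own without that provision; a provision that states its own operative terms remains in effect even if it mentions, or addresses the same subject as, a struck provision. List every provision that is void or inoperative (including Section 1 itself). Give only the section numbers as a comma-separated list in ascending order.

Section 1 is struck. Section 2 operates only by reference to Section 1, so it falls with Section 1. Section 3 operates only by reference to Section 1, so it falls with Section 1. Although Section 6 refers to Section 3, its operative terms do not depend on Section 3, so it remains in effect. Under the severability clause in Section 4, the remaining provisions continue in force. That leaves Section 4, Section 5, and Section 6 in effect.

1, 2, 3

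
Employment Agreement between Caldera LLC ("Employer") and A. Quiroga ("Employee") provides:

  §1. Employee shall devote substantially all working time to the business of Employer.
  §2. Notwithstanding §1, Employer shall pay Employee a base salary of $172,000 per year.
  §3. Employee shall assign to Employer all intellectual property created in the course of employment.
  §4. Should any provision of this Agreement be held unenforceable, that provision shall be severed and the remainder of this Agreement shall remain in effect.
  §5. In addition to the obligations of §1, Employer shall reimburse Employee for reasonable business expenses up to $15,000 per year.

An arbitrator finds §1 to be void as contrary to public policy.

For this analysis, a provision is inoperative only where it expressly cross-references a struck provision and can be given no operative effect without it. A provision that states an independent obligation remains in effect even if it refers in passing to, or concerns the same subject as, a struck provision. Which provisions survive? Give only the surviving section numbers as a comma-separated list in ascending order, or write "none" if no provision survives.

2, 3, 4, 5

§1 is struck. §2 mentions §1 but its own obligation stands independently of §1, so §2 is not affected. Although §5 refers to §1, its operative terms do not depend on §1, so it remains in effect. No other provision's operative terms depend on §1. Under the severability clause in §4, the remaining provisions continue in force. §2, §3, §4, and §5 remain in effect.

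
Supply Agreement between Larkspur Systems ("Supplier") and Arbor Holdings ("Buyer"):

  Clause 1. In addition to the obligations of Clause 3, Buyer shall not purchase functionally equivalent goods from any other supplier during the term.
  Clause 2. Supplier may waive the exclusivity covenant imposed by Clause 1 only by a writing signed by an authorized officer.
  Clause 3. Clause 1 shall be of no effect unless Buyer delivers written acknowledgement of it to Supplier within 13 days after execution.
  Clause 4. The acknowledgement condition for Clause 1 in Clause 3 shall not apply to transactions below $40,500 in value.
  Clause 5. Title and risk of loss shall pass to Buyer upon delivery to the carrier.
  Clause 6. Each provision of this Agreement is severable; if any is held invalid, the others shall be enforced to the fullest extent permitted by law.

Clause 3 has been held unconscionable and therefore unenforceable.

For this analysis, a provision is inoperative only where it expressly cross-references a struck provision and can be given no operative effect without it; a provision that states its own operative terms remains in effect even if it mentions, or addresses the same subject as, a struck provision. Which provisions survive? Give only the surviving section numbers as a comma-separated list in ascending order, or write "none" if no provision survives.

Clause 3 is struck. Clause 4 does nothing except set the carve-out from the acknowledgement condition for Clause 1 by reference to Clause 3; with Clause 3 gone it has no independent effect and is inoperative. Clause 1 mentions Clause 3 but its own obligation stands independently of Clause 3, so Clause 1 is not affected. Clause 6 is a severability clause and preserves every provision that can still be given independent effect. That leaves Clause 1, Clause 2, Clause 5, and Clause 6 in effect.

1, 2, 5, 6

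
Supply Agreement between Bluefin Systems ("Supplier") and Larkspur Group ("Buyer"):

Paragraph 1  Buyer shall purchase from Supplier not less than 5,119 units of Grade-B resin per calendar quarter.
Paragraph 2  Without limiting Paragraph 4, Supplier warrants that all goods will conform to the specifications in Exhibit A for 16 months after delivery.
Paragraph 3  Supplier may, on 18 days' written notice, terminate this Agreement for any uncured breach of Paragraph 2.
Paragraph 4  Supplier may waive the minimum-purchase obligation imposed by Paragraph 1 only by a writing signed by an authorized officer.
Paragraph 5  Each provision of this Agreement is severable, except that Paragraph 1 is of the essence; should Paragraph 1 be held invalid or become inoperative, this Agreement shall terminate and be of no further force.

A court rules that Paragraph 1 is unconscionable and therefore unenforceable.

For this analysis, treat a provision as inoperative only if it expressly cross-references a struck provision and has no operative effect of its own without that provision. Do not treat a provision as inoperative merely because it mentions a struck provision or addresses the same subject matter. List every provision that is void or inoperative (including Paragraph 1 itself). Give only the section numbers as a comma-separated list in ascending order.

Paragraph 1 is struck. The only function of Paragraph 4 is the waiver condition for Paragraph 1, so it cannot stand once Paragraph 1 is removed. Paragraph 5 makes Paragraph 1 an essential term, and Paragraph 1 is the provision held invalid; under Paragraph 5, the entire Agreement is therefore void. No provision of the Agreement survives.

1, 2, 3, 4, 5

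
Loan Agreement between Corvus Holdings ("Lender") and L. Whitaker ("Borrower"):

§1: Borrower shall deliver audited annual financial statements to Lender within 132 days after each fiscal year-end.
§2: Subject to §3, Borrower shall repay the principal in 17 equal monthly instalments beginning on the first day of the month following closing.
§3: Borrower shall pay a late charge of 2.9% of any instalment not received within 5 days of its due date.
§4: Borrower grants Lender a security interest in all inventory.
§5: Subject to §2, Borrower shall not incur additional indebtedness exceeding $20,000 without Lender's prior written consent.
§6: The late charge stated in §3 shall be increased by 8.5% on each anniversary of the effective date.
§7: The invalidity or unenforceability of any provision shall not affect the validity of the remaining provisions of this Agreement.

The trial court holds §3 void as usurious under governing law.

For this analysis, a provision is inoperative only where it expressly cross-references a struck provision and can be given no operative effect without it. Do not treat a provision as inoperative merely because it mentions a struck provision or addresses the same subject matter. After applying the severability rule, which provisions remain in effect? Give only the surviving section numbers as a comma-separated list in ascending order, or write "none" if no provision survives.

1, 2, 4, 5, 7

§3 is struck. The whole of §6 is the escalation of the late charge, defined by reference to §3, so §6 cannot stand once §3 is removed. §2 mentions §3 but its own obligation stands independently of §3, so §2 is not affected. Under the severability clause in §7, the remaining provisions continue in force. §1, §2, §4, §5, and §7 remain in effect.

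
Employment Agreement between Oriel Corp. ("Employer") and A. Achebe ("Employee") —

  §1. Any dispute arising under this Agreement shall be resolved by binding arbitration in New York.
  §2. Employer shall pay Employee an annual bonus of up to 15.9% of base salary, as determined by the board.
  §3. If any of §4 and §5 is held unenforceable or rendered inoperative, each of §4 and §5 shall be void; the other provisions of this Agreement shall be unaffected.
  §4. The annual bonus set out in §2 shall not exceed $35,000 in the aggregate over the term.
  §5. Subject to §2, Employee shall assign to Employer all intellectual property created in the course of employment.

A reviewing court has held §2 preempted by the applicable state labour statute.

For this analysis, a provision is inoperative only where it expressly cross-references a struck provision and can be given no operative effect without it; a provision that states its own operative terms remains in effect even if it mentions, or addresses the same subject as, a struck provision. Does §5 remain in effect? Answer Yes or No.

No

§2 is struck. §4 operates only by reference to §2, so it falls with §2. §3 declares §4 and §5 mutually dependent; since one of them has fallen, all of them are of no effect. That brings down §5 as well. The remainder continues in force under §3. §1 and §3 remain in effect. §5 is among the inoperative provisions, so the answer is no.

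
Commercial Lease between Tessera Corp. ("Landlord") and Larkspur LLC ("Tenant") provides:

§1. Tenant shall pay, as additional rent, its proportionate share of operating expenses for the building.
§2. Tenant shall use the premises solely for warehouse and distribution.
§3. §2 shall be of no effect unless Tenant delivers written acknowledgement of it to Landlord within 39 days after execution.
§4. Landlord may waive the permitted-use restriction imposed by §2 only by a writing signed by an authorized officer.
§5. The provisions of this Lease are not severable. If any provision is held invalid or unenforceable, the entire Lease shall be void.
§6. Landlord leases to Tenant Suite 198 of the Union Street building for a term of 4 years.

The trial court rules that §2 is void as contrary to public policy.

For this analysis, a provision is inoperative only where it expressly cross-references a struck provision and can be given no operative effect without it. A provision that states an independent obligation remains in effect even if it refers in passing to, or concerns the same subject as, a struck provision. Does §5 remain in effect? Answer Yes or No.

§2 is struck. §3 has no operative effect of its own apart from §2 and is therefore inoperative. §4 merely fixes the waiver condition for §2; with §2 gone it has nothing to operate on and falls away. §5 provides that the Lease is not severable, so the invalidity of any one provision voids the entire Lease. No provision of the Lease survives. §5 is among the inoperative provisions, so the answer is no.

No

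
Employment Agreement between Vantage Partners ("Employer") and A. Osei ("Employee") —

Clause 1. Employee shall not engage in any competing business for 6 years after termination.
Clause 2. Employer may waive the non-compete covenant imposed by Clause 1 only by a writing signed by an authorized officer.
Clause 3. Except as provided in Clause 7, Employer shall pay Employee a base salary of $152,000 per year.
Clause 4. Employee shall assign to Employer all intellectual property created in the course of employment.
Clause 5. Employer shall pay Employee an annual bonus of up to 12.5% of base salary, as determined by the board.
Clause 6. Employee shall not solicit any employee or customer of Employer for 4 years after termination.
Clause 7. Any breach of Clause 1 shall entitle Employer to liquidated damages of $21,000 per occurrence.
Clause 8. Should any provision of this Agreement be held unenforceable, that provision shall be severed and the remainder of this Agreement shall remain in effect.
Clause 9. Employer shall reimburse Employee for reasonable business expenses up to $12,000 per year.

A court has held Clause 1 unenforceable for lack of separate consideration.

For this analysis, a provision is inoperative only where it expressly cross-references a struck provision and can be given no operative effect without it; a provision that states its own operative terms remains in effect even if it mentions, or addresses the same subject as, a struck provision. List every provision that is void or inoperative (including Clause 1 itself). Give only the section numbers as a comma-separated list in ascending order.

1, 2, 7

Clause 1 is struck. Clause 2 operates only by reference to Clause 1, so it falls with Clause 1. The whole of Clause 7 is the liquidated-damages amount, defined by reference to Clause 1, so Clause 7 cannot stand once Clause 1 is removed. Clause 3 mentions Clause 7 but its own obligation stands independently of Clause 7, so Clause 3 is not affected. Clause 8 is a severability clause and preserves every provision that can still be given independent effect. That leaves Clause 3, Clause 4, Clause 5, Clause 6, Clause 8, and Clause 9 in effect.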